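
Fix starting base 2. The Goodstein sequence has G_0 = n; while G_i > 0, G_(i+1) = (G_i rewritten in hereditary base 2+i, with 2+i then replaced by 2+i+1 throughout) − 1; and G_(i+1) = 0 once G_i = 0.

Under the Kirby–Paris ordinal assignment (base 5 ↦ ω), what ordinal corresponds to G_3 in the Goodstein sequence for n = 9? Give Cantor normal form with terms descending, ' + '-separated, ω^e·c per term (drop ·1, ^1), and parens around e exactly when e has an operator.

ω^ω·3 + ω^3·3 + ω^2·3 + ω·3 + 2

base 2: 9 = 2^(2 + 1) + 1; at 3: 3^(3 + 1) + 1 = 82; next = 81
base 3: 81 = 3^(3 + 1); at 4: 4^(4 + 1) = 1024; next = 1023
base 4: 1023 = 3·4^4 + 3·4^3 + 3·4^2 + 3·4 + 3; at 5: 3·5^5 + 3·5^3 + 3·5^2 + 3·5 + 3 = 9843; next = 9842
base 5: 9842 = 3·5^5 + 3·5^3 + 3·5^2 + 3·5 + 2; at 6: 3·6^6 + 3·6^3 + 3·6^2 + 3·6 + 2 = 140744; next = 140743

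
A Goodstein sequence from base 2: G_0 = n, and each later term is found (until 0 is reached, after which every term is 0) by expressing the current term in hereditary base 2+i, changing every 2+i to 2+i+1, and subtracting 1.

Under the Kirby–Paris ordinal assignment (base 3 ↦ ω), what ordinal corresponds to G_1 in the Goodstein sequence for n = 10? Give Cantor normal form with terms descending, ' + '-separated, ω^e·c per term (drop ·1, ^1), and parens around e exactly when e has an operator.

ω^(ω + 1) + 2

10 —HB2→ 2^(2 + 1) + 2 —bump→ 3^(3 + 1) + 3 = 84 —(−1)→ 83
83 —HB3→ 3^(3 + 1) + 2 —bump→ 4^(4 + 1) + 2 = 1026 —(−1)→ 1025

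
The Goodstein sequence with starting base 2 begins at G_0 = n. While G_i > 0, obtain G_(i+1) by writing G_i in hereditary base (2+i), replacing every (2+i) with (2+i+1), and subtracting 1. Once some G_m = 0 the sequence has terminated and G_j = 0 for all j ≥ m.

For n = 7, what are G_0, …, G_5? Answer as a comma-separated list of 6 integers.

i=0: 7 = 2^2 + 2 + 1 (b=2); 2→3: 3^3 + 3 + 1 = 31; 31−1 = 30
i=1: 30 = 3^3 + 3 (b=3); 3→4: 4^4 + 4 = 260; 260−1 = 259
i=2: 259 = 4^4 + 3 (b=4); 4→5: 5^5 + 3 = 3128; 3128−1 = 3127
i=3: 3127 = 5^5 + 2 (b=5); 5→6: 6^6 + 2 = 46658; 46658−1 = 46657
i=4: 46657 = 6^6 + 1 (b=6); 6→7: 7^7 + 1 = 823544; 823544−1 = 823543

7, 30, 259, 3127, 46657, 823543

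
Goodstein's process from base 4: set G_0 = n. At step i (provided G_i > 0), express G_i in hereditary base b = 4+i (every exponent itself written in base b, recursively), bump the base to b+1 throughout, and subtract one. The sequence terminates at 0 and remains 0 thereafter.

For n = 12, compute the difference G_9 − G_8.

0

(0) 12|_4 = 3·4 ↦ 3·5|_5 = 15 ⇒ 14
(1) 14|_5 = 2·5 + 4 ↦ 2·6 + 4|_6 = 16 ⇒ 15
(2) 15|_6 = 2·6 + 3 ↦ 2·7 + 3|_7 = 17 ⇒ 16
(3) 16|_7 = 2·7 + 2 ↦ 2·8 + 2|_8 = 18 ⇒ 17
(4) 17|_8 = 2·8 + 1 ↦ 2·9 + 1|_9 = 19 ⇒ 18
(5) 18|_9 = 2·9 ↦ 2·10|_10 = 20 ⇒ 19
(6) 19|_10 = 10 + 9 ↦ 11 + 9|_11 = 20 ⇒ 19
(7) 19|_11 = 11 + 8 ↦ 12 + 8|_12 = 20 ⇒ 19
(8) 19|_12 = 12 + 7 ↦ 13 + 7|_13 = 20 ⇒ 19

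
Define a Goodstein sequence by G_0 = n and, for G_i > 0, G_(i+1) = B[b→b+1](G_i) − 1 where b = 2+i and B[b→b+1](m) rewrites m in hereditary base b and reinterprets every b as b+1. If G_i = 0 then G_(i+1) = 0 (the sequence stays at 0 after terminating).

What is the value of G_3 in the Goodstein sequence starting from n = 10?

15625

step 0: 10 = 2^(2 + 1) + 2; sub 3 for 2: 3^(3 + 1) + 3; = 84; G_1 = 84−1 = 83
step 1: 83 = 3^(3 + 1) + 2; sub 4 for 3: 4^(4 + 1) + 2; = 1026; G_2 = 1026−1 = 1025
step 2: 1025 = 4^(4 + 1) + 1; sub 5 for 4: 5^(5 + 1) + 1; = 15626; G_3 = 15626−1 = 15625
step 3: 15625 = 5^(5 + 1); sub 6 for 5: 6^(6 + 1); = 279936; G_4 = 279936−1 = 279935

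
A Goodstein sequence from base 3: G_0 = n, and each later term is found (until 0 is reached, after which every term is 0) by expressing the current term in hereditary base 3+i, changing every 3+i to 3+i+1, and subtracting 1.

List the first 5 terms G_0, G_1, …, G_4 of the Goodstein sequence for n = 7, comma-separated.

(0) 7|_3 = 2·3 + 1 ↦ 2·4 + 1|_4 = 9 ⇒ 8
(1) 8|_4 = 2·4 ↦ 2·5|_5 = 10 ⇒ 9
(2) 9|_5 = 5 + 4 ↦ 6 + 4|_6 = 10 ⇒ 9
(3) 9|_6 = 6 + 3 ↦ 7 + 3|_7 = 10 ⇒ 9

7, 8, 9, 9, 9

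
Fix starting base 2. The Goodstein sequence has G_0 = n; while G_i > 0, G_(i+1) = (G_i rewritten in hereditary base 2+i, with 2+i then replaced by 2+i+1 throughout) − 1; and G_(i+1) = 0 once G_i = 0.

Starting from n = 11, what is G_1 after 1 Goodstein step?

84

G_0 = 11. HB_2(11) = 2^(2 + 1) + 2 + 1. Bump = 85. G_1 = 84.
G_1 = 84. HB_3(84) = 3^(3 + 1) + 3. Bump = 1028. G_2 = 1027.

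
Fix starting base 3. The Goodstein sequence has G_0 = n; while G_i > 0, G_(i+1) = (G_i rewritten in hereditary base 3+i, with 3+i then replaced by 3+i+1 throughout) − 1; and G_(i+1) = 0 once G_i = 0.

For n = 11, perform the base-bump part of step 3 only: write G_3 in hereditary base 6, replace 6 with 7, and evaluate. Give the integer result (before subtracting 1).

base 3: 11 = 3^2 + 2; at 4: 4^2 + 2 = 18; next = 17
base 4: 17 = 4^2 + 1; at 5: 5^2 + 1 = 26; next = 25
base 5: 25 = 5^2; at 6: 6^2 = 36; next = 35
base 6: 35 = 5·6 + 5; at 7: 5·7 + 5 = 40; next = 39

40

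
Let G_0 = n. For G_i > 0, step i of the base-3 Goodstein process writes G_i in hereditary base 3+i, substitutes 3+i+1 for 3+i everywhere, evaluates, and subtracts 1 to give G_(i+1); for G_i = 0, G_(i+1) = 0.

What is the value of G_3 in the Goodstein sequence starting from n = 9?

base 3: 9 = 3^2; at 4: 4^2 = 16; next = 15
base 4: 15 = 3·4 + 3; at 5: 3·5 + 3 = 18; next = 17
base 5: 17 = 3·5 + 2; at 6: 3·6 + 2 = 20; next = 19
base 6: 19 = 3·6 + 1; at 7: 3·7 + 1 = 22; next = 21

19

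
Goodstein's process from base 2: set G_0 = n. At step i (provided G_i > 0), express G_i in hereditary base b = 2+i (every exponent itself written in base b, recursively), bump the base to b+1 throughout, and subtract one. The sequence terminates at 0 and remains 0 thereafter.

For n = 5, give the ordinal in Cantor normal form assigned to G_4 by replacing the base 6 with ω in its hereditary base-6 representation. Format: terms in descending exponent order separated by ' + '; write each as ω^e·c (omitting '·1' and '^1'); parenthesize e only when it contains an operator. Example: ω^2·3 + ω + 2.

i=0: 5 = 2^2 + 1 (b=2); 2→3: 3^3 + 1 = 28; 28−1 = 27
i=1: 27 = 3^3 (b=3); 3→4: 4^4 = 256; 256−1 = 255
i=2: 255 = 3·4^3 + 3·4^2 + 3·4 + 3 (b=4); 4→5: 3·5^3 + 3·5^2 + 3·5 + 3 = 468; 468−1 = 467
i=3: 467 = 3·5^3 + 3·5^2 + 3·5 + 2 (b=5); 5→6: 3·6^3 + 3·6^2 + 3·6 + 2 = 776; 776−1 = 775
i=4: 775 = 3·6^3 + 3·6^2 + 3·6 + 1 (b=6); 6→7: 3·7^3 + 3·7^2 + 3·7 + 1 = 1198; 1198−1 = 1197

ω^3·3 + ω^2·3 + ω·3 + 1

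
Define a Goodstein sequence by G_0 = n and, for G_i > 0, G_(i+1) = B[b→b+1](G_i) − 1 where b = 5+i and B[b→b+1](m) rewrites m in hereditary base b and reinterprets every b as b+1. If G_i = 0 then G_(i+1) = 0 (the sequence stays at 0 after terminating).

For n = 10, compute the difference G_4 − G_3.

0

base 5: 10 = 2·5; at 6: 2·6 = 12; next = 11
base 6: 11 = 6 + 5; at 7: 7 + 5 = 12; next = 11
base 7: 11 = 7 + 4; at 8: 8 + 4 = 12; next = 11
base 8: 11 = 8 + 3; at 9: 9 + 3 = 12; next = 11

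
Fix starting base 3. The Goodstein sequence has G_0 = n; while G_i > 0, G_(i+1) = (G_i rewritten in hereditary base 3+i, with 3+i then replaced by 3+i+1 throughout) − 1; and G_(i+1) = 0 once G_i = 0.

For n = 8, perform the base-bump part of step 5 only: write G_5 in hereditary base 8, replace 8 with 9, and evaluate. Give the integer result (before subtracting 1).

12

[0] 8 ≡ 2·3 + 2 (base 3). Lift 4: 10. −1: 9.
[1] 9 ≡ 2·4 + 1 (base 4). Lift 5: 11. −1: 10.
[2] 10 ≡ 2·5 (base 5). Lift 6: 12. −1: 11.
[3] 11 ≡ 6 + 5 (base 6). Lift 7: 12. −1: 11.
[4] 11 ≡ 7 + 4 (base 7). Lift 8: 12. −1: 11.
[5] 11 ≡ 8 + 3 (base 8). Lift 9: 12. −1: 11.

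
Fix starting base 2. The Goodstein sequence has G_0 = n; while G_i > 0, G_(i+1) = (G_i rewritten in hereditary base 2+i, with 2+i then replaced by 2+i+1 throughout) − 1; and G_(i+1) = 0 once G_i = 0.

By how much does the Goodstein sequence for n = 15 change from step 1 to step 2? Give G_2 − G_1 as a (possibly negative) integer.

[0] 15 ≡ 2^(2 + 1) + 2^2 + 2 + 1 (base 2). Lift 3: 112. −1: 111.
[1] 111 ≡ 3^(3 + 1) + 3^3 + 3 (base 3). Lift 4: 1284. −1: 1283.

1172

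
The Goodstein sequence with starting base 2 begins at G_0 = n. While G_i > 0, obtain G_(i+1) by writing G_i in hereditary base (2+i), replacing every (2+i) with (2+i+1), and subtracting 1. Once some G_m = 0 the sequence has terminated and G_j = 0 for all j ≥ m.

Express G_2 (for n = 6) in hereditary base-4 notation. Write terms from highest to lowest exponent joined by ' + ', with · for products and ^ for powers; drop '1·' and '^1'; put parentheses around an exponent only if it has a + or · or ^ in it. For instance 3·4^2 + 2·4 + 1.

4^4 + 1

G_0=6  [base 2] 2^2 + 2  →[2↦3]→  3^3 + 3 = 30  −1 ⇒ G_1=29
G_1=29  [base 3] 3^3 + 2  →[3↦4]→  4^4 + 2 = 258  −1 ⇒ G_2=257
G_2=257  [base 4] 4^4 + 1  →[4↦5]→  5^5 + 1 = 3126  −1 ⇒ G_3=3125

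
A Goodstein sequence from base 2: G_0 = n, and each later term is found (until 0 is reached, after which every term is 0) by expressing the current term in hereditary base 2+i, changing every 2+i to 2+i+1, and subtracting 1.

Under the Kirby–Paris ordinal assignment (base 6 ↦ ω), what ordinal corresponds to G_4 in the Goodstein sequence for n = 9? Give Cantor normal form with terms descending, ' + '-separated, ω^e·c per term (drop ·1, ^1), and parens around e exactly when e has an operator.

i=0: 9 = 2^(2 + 1) + 1 (b=2); 2→3: 3^(3 + 1) + 1 = 82; 82−1 = 81
i=1: 81 = 3^(3 + 1) (b=3); 3→4: 4^(4 + 1) = 1024; 1024−1 = 1023
i=2: 1023 = 3·4^4 + 3·4^3 + 3·4^2 + 3·4 + 3 (b=4); 4→5: 3·5^5 + 3·5^3 + 3·5^2 + 3·5 + 3 = 9843; 9843−1 = 9842
i=3: 9842 = 3·5^5 + 3·5^3 + 3·5^2 + 3·5 + 2 (b=5); 5→6: 3·6^6 + 3·6^3 + 3·6^2 + 3·6 + 2 = 140744; 140744−1 = 140743
i=4: 140743 = 3·6^6 + 3·6^3 + 3·6^2 + 3·6 + 1 (b=6); 6→7: 3·7^7 + 3·7^3 + 3·7^2 + 3·7 + 1 = 2471827; 2471827−1 = 2471826

ω^ω·3 + ω^3·3 + ω^2·3 + ω·3 + 1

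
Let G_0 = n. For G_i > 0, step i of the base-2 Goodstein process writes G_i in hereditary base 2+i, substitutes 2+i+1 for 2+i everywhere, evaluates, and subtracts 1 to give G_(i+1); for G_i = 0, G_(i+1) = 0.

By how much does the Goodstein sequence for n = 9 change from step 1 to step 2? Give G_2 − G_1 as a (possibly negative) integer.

942

9 —HB2→ 2^(2 + 1) + 1 —bump→ 3^(3 + 1) + 1 = 82 —(−1)→ 81
81 —HB3→ 3^(3 + 1) —bump→ 4^(4 + 1) = 1024 —(−1)→ 1023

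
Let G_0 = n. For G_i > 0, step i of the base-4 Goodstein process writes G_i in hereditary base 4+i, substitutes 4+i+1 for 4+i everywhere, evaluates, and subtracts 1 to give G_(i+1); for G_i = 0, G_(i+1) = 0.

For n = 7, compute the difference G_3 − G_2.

(0) 7|_4 = 4 + 3 ↦ 5 + 3|_5 = 8 ⇒ 7
(1) 7|_5 = 5 + 2 ↦ 6 + 2|_6 = 8 ⇒ 7
(2) 7|_6 = 6 + 1 ↦ 7 + 1|_7 = 8 ⇒ 7

0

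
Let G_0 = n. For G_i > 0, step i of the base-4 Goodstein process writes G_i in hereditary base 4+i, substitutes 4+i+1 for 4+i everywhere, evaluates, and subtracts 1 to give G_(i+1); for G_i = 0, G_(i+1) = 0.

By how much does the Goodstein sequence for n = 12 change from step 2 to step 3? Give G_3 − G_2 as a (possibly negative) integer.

step 0: 12 = 3·4; sub 5 for 4: 3·5; = 15; G_1 = 15−1 = 14
step 1: 14 = 2·5 + 4; sub 6 for 5: 2·6 + 4; = 16; G_2 = 16−1 = 15
step 2: 15 = 2·6 + 3; sub 7 for 6: 2·7 + 3; = 17; G_3 = 17−1 = 16

1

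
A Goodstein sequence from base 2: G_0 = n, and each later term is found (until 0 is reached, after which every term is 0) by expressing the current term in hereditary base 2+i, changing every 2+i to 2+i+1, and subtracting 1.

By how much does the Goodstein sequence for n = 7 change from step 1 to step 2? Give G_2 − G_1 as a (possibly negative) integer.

step 0: 7 = 2^2 + 2 + 1; sub 3 for 2: 3^3 + 3 + 1; = 31; G_1 = 31−1 = 30
step 1: 30 = 3^3 + 3; sub 4 for 3: 4^4 + 4; = 260; G_2 = 260−1 = 259

229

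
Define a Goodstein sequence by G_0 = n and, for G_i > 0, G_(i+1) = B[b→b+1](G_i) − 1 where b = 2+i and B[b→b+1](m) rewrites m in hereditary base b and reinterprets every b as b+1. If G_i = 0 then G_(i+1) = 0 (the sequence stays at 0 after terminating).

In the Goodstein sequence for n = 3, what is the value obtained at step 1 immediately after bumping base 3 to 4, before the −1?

4

[0] 3 ≡ 2 + 1 (base 2). Lift 3: 4. −1: 3.
[1] 3 ≡ 3 (base 3). Lift 4: 4. −1: 3.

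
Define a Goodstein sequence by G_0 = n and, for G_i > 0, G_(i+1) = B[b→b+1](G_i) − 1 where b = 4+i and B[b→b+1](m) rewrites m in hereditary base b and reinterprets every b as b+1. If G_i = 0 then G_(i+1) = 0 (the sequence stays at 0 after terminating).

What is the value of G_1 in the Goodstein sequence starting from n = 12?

[0] 12 ≡ 3·4 (base 4). Lift 5: 15. −1: 14.
[1] 14 ≡ 2·5 + 4 (base 5). Lift 6: 16. −1: 15.

14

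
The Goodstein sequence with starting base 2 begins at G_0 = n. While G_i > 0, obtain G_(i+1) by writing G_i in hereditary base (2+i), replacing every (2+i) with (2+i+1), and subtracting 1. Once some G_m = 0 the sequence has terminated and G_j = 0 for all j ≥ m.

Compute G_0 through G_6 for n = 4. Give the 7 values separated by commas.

G_0 = 4. HB_2(4) = 2^2. Bump = 27. G_1 = 26.
G_1 = 26. HB_3(26) = 2·3^2 + 2·3 + 2. Bump = 42. G_2 = 41.
G_2 = 41. HB_4(41) = 2·4^2 + 2·4 + 1. Bump = 61. G_3 = 60.
G_3 = 60. HB_5(60) = 2·5^2 + 2·5. Bump = 84. G_4 = 83.
G_4 = 83. HB_6(83) = 2·6^2 + 6 + 5. Bump = 110. G_5 = 109.
G_5 = 109. HB_7(109) = 2·7^2 + 7 + 4. Bump = 140. G_6 = 139.

4, 26, 41, 60, 83, 109, 139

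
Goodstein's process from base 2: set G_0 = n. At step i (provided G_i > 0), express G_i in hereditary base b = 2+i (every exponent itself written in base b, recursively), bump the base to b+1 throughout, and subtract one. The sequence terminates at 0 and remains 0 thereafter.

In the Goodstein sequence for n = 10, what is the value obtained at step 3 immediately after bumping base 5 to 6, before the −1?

[0] 10 ≡ 2^(2 + 1) + 2 (base 2). Lift 3: 84. −1: 83.
[1] 83 ≡ 3^(3 + 1) + 2 (base 3). Lift 4: 1026. −1: 1025.
[2] 1025 ≡ 4^(4 + 1) + 1 (base 4). Lift 5: 15626. −1: 15625.
[3] 15625 ≡ 5^(5 + 1) (base 5). Lift 6: 279936. −1: 279935.

279936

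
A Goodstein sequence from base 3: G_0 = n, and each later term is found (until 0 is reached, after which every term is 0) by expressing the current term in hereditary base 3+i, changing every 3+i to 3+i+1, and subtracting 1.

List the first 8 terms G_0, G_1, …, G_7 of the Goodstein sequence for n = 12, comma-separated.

12, 19, 27, 37, 49, 63, 69, 75

[0] 12 ≡ 3^2 + 3 (base 3). Lift 4: 20. −1: 19.
[1] 19 ≡ 4^2 + 3 (base 4). Lift 5: 28. −1: 27.
[2] 27 ≡ 5^2 + 2 (base 5). Lift 6: 38. −1: 37.
[3] 37 ≡ 6^2 + 1 (base 6). Lift 7: 50. −1: 49.
[4] 49 ≡ 7^2 (base 7). Lift 8: 64. −1: 63.
[5] 63 ≡ 7·8 + 7 (base 8). Lift 9: 70. −1: 69.
[6] 69 ≡ 7·9 + 6 (base 9). Lift 10: 76. −1: 75.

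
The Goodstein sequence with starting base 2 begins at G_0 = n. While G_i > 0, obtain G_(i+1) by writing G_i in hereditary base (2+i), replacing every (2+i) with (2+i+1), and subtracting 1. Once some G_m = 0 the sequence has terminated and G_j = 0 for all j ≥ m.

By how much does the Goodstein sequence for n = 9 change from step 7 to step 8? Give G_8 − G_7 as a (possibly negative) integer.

G_0 = 9. HB_2(9) = 2^(2 + 1) + 1. Bump = 82. G_1 = 81.
G_1 = 81. HB_3(81) = 3^(3 + 1). Bump = 1024. G_2 = 1023.
G_2 = 1023. HB_4(1023) = 3·4^4 + 3·4^3 + 3·4^2 + 3·4 + 3. Bump = 9843. G_3 = 9842.
G_3 = 9842. HB_5(9842) = 3·5^5 + 3·5^3 + 3·5^2 + 3·5 + 2. Bump = 140744. G_4 = 140743.
G_4 = 140743. HB_6(140743) = 3·6^6 + 3·6^3 + 3·6^2 + 3·6 + 1. Bump = 2471827. G_5 = 2471826.
G_5 = 2471826. HB_7(2471826) = 3·7^7 + 3·7^3 + 3·7^2 + 3·7. Bump = 50333400. G_6 = 50333399.
G_6 = 50333399. HB_8(50333399) = 3·8^8 + 3·8^3 + 3·8^2 + 2·8 + 7. Bump = 1162263922. G_7 = 1162263921.
G_7 = 1162263921. HB_9(1162263921) = 3·9^9 + 3·9^3 + 3·9^2 + 2·9 + 6. Bump = 30000003326. G_8 = 30000003325.

28837739404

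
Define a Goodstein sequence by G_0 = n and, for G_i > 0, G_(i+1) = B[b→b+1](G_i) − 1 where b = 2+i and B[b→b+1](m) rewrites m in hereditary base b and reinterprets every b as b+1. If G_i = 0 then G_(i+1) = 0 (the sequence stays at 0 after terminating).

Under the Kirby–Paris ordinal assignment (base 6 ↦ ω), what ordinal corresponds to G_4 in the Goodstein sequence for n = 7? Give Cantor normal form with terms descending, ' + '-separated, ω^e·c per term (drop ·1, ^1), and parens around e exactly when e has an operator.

7 —HB2→ 2^2 + 2 + 1 —bump→ 3^3 + 3 + 1 = 31 —(−1)→ 30
30 —HB3→ 3^3 + 3 —bump→ 4^4 + 4 = 260 —(−1)→ 259
259 —HB4→ 4^4 + 3 —bump→ 5^5 + 3 = 3128 —(−1)→ 3127
3127 —HB5→ 5^5 + 2 —bump→ 6^6 + 2 = 46658 —(−1)→ 46657

ω^ω + 1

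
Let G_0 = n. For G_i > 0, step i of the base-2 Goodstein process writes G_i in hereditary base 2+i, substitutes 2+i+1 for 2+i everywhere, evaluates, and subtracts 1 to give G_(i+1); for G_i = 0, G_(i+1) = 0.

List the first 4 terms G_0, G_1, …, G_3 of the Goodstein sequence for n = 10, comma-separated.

10 —HB2→ 2^(2 + 1) + 2 —bump→ 3^(3 + 1) + 3 = 84 —(−1)→ 83
83 —HB3→ 3^(3 + 1) + 2 —bump→ 4^(4 + 1) + 2 = 1026 —(−1)→ 1025
1025 —HB4→ 4^(4 + 1) + 1 —bump→ 5^(5 + 1) + 1 = 15626 —(−1)→ 15625

10, 83, 1025, 15625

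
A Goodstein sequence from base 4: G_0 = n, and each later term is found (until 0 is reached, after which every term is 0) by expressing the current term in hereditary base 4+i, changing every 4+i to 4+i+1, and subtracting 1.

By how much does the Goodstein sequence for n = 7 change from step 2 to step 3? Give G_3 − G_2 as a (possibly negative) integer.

0

G_0 = 7. HB_4(7) = 4 + 3. Bump = 8. G_1 = 7.
G_1 = 7. HB_5(7) = 5 + 2. Bump = 8. G_2 = 7.
G_2 = 7. HB_6(7) = 6 + 1. Bump = 8. G_3 = 7.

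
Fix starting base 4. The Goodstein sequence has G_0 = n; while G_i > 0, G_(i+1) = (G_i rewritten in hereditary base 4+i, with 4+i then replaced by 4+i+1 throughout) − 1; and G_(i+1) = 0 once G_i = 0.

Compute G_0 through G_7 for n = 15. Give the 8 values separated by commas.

i=0: 15 = 3·4 + 3 (b=4); 4→5: 3·5 + 3 = 18; 18−1 = 17
i=1: 17 = 3·5 + 2 (b=5); 5→6: 3·6 + 2 = 20; 20−1 = 19
i=2: 19 = 3·6 + 1 (b=6); 6→7: 3·7 + 1 = 22; 22−1 = 21
i=3: 21 = 3·7 (b=7); 7→8: 3·8 = 24; 24−1 = 23
i=4: 23 = 2·8 + 7 (b=8); 8→9: 2·9 + 7 = 25; 25−1 = 24
i=5: 24 = 2·9 + 6 (b=9); 9→10: 2·10 + 6 = 26; 26−1 = 25
i=6: 25 = 2·10 + 5 (b=10); 10→11: 2·11 + 5 = 27; 27−1 = 26

15, 17, 19, 21, 23, 24, 25, 26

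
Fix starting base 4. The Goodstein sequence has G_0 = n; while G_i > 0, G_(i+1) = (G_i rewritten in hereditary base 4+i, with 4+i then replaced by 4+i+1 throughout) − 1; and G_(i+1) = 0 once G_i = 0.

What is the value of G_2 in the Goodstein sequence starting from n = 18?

step 0: 18 = 4^2 + 2; sub 5 for 4: 5^2 + 2; = 27; G_1 = 27−1 = 26
step 1: 26 = 5^2 + 1; sub 6 for 5: 6^2 + 1; = 37; G_2 = 37−1 = 36
step 2: 36 = 6^2; sub 7 for 6: 7^2; = 49; G_3 = 49−1 = 48

36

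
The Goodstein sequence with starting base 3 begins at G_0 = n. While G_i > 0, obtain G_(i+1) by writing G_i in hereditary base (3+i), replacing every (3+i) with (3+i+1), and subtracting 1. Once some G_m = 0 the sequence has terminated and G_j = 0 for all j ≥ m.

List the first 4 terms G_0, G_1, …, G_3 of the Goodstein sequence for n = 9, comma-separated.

9, 15, 17, 19

G_0=9  [base 3] 3^2  →[3↦4]→  4^2 = 16  −1 ⇒ G_1=15
G_1=15  [base 4] 3·4 + 3  →[4↦5]→  3·5 + 3 = 18  −1 ⇒ G_2=17
G_2=17  [base 5] 3·5 + 2  →[5↦6]→  3·6 + 2 = 20  −1 ⇒ G_3=19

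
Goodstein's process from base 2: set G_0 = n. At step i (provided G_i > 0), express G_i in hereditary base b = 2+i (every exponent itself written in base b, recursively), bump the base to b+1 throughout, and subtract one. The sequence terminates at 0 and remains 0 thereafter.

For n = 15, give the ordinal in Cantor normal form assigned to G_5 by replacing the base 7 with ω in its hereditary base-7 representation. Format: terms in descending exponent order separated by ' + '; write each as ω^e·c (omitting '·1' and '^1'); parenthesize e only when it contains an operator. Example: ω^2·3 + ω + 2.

G_0 = 15. HB_2(15) = 2^(2 + 1) + 2^2 + 2 + 1. Bump = 112. G_1 = 111.
G_1 = 111. HB_3(111) = 3^(3 + 1) + 3^3 + 3. Bump = 1284. G_2 = 1283.
G_2 = 1283. HB_4(1283) = 4^(4 + 1) + 4^4 + 3. Bump = 18753. G_3 = 18752.
G_3 = 18752. HB_5(18752) = 5^(5 + 1) + 5^5 + 2. Bump = 326594. G_4 = 326593.
G_4 = 326593. HB_6(326593) = 6^(6 + 1) + 6^6 + 1. Bump = 6588345. G_5 = 6588344.

ω^(ω + 1) + ω^ω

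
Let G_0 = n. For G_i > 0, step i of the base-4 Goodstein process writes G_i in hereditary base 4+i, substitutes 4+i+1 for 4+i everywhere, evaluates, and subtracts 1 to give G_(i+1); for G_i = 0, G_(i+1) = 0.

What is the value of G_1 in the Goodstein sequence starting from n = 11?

(0) 11|_4 = 2·4 + 3 ↦ 2·5 + 3|_5 = 13 ⇒ 12
(1) 12|_5 = 2·5 + 2 ↦ 2·6 + 2|_6 = 14 ⇒ 13

12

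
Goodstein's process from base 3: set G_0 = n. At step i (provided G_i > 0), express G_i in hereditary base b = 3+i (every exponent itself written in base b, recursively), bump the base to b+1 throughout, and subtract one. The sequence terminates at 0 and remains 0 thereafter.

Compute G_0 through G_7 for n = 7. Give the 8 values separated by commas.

7, 8, 9, 9, 9, 9, 9, 9

G_0=7  [base 3] 2·3 + 1  →[3↦4]→  2·4 + 1 = 9  −1 ⇒ G_1=8
G_1=8  [base 4] 2·4  →[4↦5]→  2·5 = 10  −1 ⇒ G_2=9
G_2=9  [base 5] 5 + 4  →[5↦6]→  6 + 4 = 10  −1 ⇒ G_3=9
G_3=9  [base 6] 6 + 3  →[6↦7]→  7 + 3 = 10  −1 ⇒ G_4=9
G_4=9  [base 7] 7 + 2  →[7↦8]→  8 + 2 = 10  −1 ⇒ G_5=9
G_5=9  [base 8] 8 + 1  →[8↦9]→  9 + 1 = 10  −1 ⇒ G_6=9
G_6=9  [base 9] 9  →[9↦10]→  10 = 10  −1 ⇒ G_7=9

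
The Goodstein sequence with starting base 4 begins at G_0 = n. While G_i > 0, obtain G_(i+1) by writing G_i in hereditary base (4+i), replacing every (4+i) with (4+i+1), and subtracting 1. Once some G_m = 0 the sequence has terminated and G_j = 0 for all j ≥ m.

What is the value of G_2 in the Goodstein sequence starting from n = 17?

G_0=17  [base 4] 4^2 + 1  →[4↦5]→  5^2 + 1 = 26  −1 ⇒ G_1=25
G_1=25  [base 5] 5^2  →[5↦6]→  6^2 = 36  −1 ⇒ G_2=35

35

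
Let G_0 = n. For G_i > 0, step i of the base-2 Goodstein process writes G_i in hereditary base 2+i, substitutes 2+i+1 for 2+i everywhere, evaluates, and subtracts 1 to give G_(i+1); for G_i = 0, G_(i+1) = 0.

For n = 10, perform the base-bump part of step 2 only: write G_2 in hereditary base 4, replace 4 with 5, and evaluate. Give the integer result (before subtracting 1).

15626

[0] 10 ≡ 2^(2 + 1) + 2 (base 2). Lift 3: 84. −1: 83.
[1] 83 ≡ 3^(3 + 1) + 2 (base 3). Lift 4: 1026. −1: 1025.
[2] 1025 ≡ 4^(4 + 1) + 1 (base 4). Lift 5: 15626. −1: 15625.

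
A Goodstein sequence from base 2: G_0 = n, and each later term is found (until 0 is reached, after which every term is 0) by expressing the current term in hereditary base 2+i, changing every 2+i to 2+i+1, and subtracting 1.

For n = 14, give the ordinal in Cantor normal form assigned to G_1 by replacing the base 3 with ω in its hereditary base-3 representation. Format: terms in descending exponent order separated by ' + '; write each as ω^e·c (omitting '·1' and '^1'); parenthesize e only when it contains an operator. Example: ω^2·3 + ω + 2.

[0] 14 ≡ 2^(2 + 1) + 2^2 + 2 (base 2). Lift 3: 111. −1: 110.
[1] 110 ≡ 3^(3 + 1) + 3^3 + 2 (base 3). Lift 4: 1282. −1: 1281.

ω^(ω + 1) + ω^ω + 2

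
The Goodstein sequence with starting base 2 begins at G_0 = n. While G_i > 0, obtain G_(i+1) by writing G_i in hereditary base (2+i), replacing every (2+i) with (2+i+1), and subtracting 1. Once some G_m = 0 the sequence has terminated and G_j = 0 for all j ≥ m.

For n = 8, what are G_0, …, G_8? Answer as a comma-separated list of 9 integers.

[0] 8 ≡ 2^(2 + 1) (base 2). Lift 3: 81. −1: 80.
[1] 80 ≡ 2·3^3 + 2·3^2 + 2·3 + 2 (base 3). Lift 4: 554. −1: 553.
[2] 553 ≡ 2·4^4 + 2·4^2 + 2·4 + 1 (base 4). Lift 5: 6311. −1: 6310.
[3] 6310 ≡ 2·5^5 + 2·5^2 + 2·5 (base 5). Lift 6: 93396. −1: 93395.
[4] 93395 ≡ 2·6^6 + 2·6^2 + 6 + 5 (base 6). Lift 7: 1647196. −1: 1647195.
[5] 1647195 ≡ 2·7^7 + 2·7^2 + 7 + 4 (base 7). Lift 8: 33554572. −1: 33554571.
[6] 33554571 ≡ 2·8^8 + 2·8^2 + 8 + 3 (base 8). Lift 9: 774841152. −1: 774841151.
[7] 774841151 ≡ 2·9^9 + 2·9^2 + 9 + 2 (base 9). Lift 10: 20000000212. −1: 20000000211.

8, 80, 553, 6310, 93395, 1647195, 33554571, 774841151, 20000000211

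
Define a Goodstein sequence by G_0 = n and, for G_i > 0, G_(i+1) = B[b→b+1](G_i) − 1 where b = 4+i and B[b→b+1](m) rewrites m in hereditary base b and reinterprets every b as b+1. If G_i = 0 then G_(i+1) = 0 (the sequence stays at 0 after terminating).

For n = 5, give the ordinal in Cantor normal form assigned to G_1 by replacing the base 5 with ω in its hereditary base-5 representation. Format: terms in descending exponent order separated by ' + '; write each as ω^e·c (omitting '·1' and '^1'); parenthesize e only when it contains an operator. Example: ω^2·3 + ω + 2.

ω

[0] 5 ≡ 4 + 1 (base 4). Lift 5: 6. −1: 5.
[1] 5 ≡ 5 (base 5). Lift 6: 6. −1: 5.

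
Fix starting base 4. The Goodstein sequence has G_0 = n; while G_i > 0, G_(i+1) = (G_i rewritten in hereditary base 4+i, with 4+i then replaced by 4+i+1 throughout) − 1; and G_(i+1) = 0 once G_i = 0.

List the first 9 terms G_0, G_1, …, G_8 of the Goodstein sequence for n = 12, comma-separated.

12, 14, 15, 16, 17, 18, 19, 19, 19

step 0: 12 = 3·4; sub 5 for 4: 3·5; = 15; G_1 = 15−1 = 14
step 1: 14 = 2·5 + 4; sub 6 for 5: 2·6 + 4; = 16; G_2 = 16−1 = 15
step 2: 15 = 2·6 + 3; sub 7 for 6: 2·7 + 3; = 17; G_3 = 17−1 = 16
step 3: 16 = 2·7 + 2; sub 8 for 7: 2·8 + 2; = 18; G_4 = 18−1 = 17
step 4: 17 = 2·8 + 1; sub 9 for 8: 2·9 + 1; = 19; G_5 = 19−1 = 18
step 5: 18 = 2·9; sub 10 for 9: 2·10; = 20; G_6 = 20−1 = 19
step 6: 19 = 10 + 9; sub 11 for 10: 11 + 9; = 20; G_7 = 20−1 = 19
step 7: 19 = 11 + 8; sub 12 for 11: 12 + 8; = 20; G_8 = 20−1 = 19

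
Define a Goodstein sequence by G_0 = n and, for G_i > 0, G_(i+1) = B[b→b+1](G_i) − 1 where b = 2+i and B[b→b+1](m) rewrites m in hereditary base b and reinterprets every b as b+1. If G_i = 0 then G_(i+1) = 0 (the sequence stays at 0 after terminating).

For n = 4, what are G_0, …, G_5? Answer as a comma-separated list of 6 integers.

4, 26, 41, 60, 83, 109

G_0 = 4. HB_2(4) = 2^2. Bump = 27. G_1 = 26.
G_1 = 26. HB_3(26) = 2·3^2 + 2·3 + 2. Bump = 42. G_2 = 41.
G_2 = 41. HB_4(41) = 2·4^2 + 2·4 + 1. Bump = 61. G_3 = 60.
G_3 = 60. HB_5(60) = 2·5^2 + 2·5. Bump = 84. G_4 = 83.
G_4 = 83. HB_6(83) = 2·6^2 + 6 + 5. Bump = 110. G_5 = 109.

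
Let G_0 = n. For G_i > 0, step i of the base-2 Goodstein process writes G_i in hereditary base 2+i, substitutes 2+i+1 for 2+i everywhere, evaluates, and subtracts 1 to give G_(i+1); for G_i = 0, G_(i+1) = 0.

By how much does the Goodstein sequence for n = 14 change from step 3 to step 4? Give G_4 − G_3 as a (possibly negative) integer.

307841

G_0 = 14. HB_2(14) = 2^(2 + 1) + 2^2 + 2. Bump = 111. G_1 = 110.
G_1 = 110. HB_3(110) = 3^(3 + 1) + 3^3 + 2. Bump = 1282. G_2 = 1281.
G_2 = 1281. HB_4(1281) = 4^(4 + 1) + 4^4 + 1. Bump = 18751. G_3 = 18750.
G_3 = 18750. HB_5(18750) = 5^(5 + 1) + 5^5. Bump = 326592. G_4 = 326591.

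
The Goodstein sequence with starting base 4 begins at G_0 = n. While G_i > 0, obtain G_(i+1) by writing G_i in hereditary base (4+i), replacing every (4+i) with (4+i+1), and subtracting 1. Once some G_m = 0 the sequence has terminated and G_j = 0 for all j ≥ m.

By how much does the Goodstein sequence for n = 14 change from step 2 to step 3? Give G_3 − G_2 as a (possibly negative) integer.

2

i=0: 14 = 3·4 + 2 (b=4); 4→5: 3·5 + 2 = 17; 17−1 = 16
i=1: 16 = 3·5 + 1 (b=5); 5→6: 3·6 + 1 = 19; 19−1 = 18
i=2: 18 = 3·6 (b=6); 6→7: 3·7 = 21; 21−1 = 20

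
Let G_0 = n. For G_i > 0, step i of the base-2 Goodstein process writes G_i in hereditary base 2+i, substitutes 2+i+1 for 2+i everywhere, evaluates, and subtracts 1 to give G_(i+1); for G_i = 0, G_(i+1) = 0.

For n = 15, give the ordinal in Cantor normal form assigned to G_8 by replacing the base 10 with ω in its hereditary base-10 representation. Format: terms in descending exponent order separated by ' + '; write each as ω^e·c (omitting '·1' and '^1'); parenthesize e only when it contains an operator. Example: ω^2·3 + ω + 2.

ω^(ω + 1) + ω^7·7 + ω^6·7 + ω^5·7 + ω^4·7 + ω^3·7 + ω^2·7 + ω·7 + 5

G_0=15  [base 2] 2^(2 + 1) + 2^2 + 2 + 1  →[2↦3]→  3^(3 + 1) + 3^3 + 3 + 1 = 112  −1 ⇒ G_1=111
G_1=111  [base 3] 3^(3 + 1) + 3^3 + 3  →[3↦4]→  4^(4 + 1) + 4^4 + 4 = 1284  −1 ⇒ G_2=1283
G_2=1283  [base 4] 4^(4 + 1) + 4^4 + 3  →[4↦5]→  5^(5 + 1) + 5^5 + 3 = 18753  −1 ⇒ G_3=18752
G_3=18752  [base 5] 5^(5 + 1) + 5^5 + 2  →[5↦6]→  6^(6 + 1) + 6^6 + 2 = 326594  −1 ⇒ G_4=326593
G_4=326593  [base 6] 6^(6 + 1) + 6^6 + 1  →[6↦7]→  7^(7 + 1) + 7^7 + 1 = 6588345  −1 ⇒ G_5=6588344
G_5=6588344  [base 7] 7^(7 + 1) + 7^7  →[7↦8]→  8^(8 + 1) + 8^8 = 150994944  −1 ⇒ G_6=150994943
G_6=150994943  [base 8] 8^(8 + 1) + 7·8^7 + 7·8^6 + 7·8^5 + 7·8^4 + 7·8^3 + 7·8^2 + 7·8 + 7  →[8↦9]→  9^(9 + 1) + 7·9^7 + 7·9^6 + 7·9^5 + 7·9^4 + 7·9^3 + 7·9^2 + 7·9 + 7 = 3524450281  −1 ⇒ G_7=3524450280
G_7=3524450280  [base 9] 9^(9 + 1) + 7·9^7 + 7·9^6 + 7·9^5 + 7·9^4 + 7·9^3 + 7·9^2 + 7·9 + 6  →[9↦10]→  10^(10 + 1) + 7·10^7 + 7·10^6 + 7·10^5 + 7·10^4 + 7·10^3 + 7·10^2 + 7·10 + 6 = 100077777776  −1 ⇒ G_8=100077777775
G_8=100077777775  [base 10] 10^(10 + 1) + 7·10^7 + 7·10^6 + 7·10^5 + 7·10^4 + 7·10^3 + 7·10^2 + 7·10 + 5  →[10↦11]→  11^(11 + 1) + 7·11^7 + 7·11^6 + 7·11^5 + 7·11^4 + 7·11^3 + 7·11^2 + 7·11 + 5 = 3138578427935  −1 ⇒ G_9=3138578427934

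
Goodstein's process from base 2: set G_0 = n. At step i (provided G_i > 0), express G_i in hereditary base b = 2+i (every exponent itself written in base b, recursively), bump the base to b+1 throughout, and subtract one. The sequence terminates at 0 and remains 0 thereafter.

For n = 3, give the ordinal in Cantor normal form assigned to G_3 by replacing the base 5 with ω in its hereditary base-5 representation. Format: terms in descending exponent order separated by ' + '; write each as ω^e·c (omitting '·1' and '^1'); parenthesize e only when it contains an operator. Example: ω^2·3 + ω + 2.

G_0=3  [base 2] 2 + 1  →[2↦3]→  3 + 1 = 4  −1 ⇒ G_1=3
G_1=3  [base 3] 3  →[3↦4]→  4 = 4  −1 ⇒ G_2=3
G_2=3  [base 4] 3  →[4↦5]→  3 = 3  −1 ⇒ G_3=2
G_3=2  [base 5] 2  →[5↦6]→  2 = 2  −1 ⇒ G_4=1

2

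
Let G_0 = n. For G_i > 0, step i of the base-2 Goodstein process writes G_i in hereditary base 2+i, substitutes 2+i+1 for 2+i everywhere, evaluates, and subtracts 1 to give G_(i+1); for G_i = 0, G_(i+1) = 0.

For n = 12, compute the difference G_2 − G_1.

(0) 12|_2 = 2^(2 + 1) + 2^2 ↦ 3^(3 + 1) + 3^3|_3 = 108 ⇒ 107
(1) 107|_3 = 3^(3 + 1) + 2·3^2 + 2·3 + 2 ↦ 4^(4 + 1) + 2·4^2 + 2·4 + 2|_4 = 1066 ⇒ 1065

958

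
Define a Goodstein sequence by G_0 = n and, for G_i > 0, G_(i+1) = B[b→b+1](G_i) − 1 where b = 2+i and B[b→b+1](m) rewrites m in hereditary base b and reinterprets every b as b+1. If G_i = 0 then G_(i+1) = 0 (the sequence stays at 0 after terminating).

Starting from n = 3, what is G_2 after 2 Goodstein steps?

3

3 —HB2→ 2 + 1 —bump→ 3 + 1 = 4 —(−1)→ 3
3 —HB3→ 3 —bump→ 4 = 4 —(−1)→ 3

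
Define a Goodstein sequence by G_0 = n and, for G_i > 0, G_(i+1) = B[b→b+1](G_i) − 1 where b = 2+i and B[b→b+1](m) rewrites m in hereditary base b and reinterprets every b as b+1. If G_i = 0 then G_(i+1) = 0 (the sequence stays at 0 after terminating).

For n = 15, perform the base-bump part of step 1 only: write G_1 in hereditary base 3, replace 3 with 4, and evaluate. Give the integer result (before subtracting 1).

1284

[0] 15 ≡ 2^(2 + 1) + 2^2 + 2 + 1 (base 2). Lift 3: 112. −1: 111.
[1] 111 ≡ 3^(3 + 1) + 3^3 + 3 (base 3). Lift 4: 1284. −1: 1283.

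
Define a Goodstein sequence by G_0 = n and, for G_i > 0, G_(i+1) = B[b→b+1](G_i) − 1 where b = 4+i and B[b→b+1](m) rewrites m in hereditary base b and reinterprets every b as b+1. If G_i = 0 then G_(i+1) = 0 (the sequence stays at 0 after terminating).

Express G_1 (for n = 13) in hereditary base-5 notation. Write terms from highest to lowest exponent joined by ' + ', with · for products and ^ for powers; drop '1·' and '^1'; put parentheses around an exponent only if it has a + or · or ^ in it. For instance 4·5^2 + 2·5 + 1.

3·5

base 4: 13 = 3·4 + 1; at 5: 3·5 + 1 = 16; next = 15
base 5: 15 = 3·5; at 6: 3·6 = 18; next = 17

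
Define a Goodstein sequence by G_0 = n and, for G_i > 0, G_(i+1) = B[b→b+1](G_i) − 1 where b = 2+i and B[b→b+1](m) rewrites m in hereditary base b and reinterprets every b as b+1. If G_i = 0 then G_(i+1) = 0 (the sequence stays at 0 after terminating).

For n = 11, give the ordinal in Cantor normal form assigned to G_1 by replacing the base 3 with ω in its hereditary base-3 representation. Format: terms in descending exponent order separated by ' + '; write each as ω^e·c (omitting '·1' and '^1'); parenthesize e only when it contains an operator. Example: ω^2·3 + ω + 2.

(0) 11|_2 = 2^(2 + 1) + 2 + 1 ↦ 3^(3 + 1) + 3 + 1|_3 = 85 ⇒ 84
(1) 84|_3 = 3^(3 + 1) + 3 ↦ 4^(4 + 1) + 4|_4 = 1028 ⇒ 1027

ω^(ω + 1) + ω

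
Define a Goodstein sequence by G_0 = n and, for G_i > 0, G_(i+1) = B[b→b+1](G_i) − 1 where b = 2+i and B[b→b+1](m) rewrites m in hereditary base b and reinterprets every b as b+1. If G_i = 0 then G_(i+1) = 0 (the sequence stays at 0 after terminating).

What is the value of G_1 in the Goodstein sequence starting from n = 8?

(0) 8|_2 = 2^(2 + 1) ↦ 3^(3 + 1)|_3 = 81 ⇒ 80
(1) 80|_3 = 2·3^3 + 2·3^2 + 2·3 + 2 ↦ 2·4^4 + 2·4^2 + 2·4 + 2|_4 = 554 ⇒ 553

80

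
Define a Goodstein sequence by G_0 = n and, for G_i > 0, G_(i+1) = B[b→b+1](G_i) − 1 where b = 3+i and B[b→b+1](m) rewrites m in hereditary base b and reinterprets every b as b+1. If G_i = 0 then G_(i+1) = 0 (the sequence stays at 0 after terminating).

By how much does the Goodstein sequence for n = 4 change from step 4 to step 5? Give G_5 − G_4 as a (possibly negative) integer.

-1

base 3: 4 = 3 + 1; at 4: 4 + 1 = 5; next = 4
base 4: 4 = 4; at 5: 5 = 5; next = 4
base 5: 4 = 4; at 6: 4 = 4; next = 3
base 6: 3 = 3; at 7: 3 = 3; next = 2
base 7: 2 = 2; at 8: 2 = 2; next = 1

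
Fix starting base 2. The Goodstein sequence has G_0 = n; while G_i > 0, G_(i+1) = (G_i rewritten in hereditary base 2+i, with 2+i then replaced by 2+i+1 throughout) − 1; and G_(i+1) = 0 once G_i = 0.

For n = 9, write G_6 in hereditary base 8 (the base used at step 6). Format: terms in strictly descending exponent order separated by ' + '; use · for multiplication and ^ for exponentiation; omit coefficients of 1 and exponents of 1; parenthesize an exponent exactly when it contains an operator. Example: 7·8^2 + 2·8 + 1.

3·8^8 + 3·8^3 + 3·8^2 + 2·8 + 7

(0) 9|_2 = 2^(2 + 1) + 1 ↦ 3^(3 + 1) + 1|_3 = 82 ⇒ 81
(1) 81|_3 = 3^(3 + 1) ↦ 4^(4 + 1)|_4 = 1024 ⇒ 1023
(2) 1023|_4 = 3·4^4 + 3·4^3 + 3·4^2 + 3·4 + 3 ↦ 3·5^5 + 3·5^3 + 3·5^2 + 3·5 + 3|_5 = 9843 ⇒ 9842
(3) 9842|_5 = 3·5^5 + 3·5^3 + 3·5^2 + 3·5 + 2 ↦ 3·6^6 + 3·6^3 + 3·6^2 + 3·6 + 2|_6 = 140744 ⇒ 140743
(4) 140743|_6 = 3·6^6 + 3·6^3 + 3·6^2 + 3·6 + 1 ↦ 3·7^7 + 3·7^3 + 3·7^2 + 3·7 + 1|_7 = 2471827 ⇒ 2471826
(5) 2471826|_7 = 3·7^7 + 3·7^3 + 3·7^2 + 3·7 ↦ 3·8^8 + 3·8^3 + 3·8^2 + 3·8|_8 = 50333400 ⇒ 50333399
(6) 50333399|_8 = 3·8^8 + 3·8^3 + 3·8^2 + 2·8 + 7 ↦ 3·9^9 + 3·9^3 + 3·9^2 + 2·9 + 7|_9 = 1162263922 ⇒ 1162263921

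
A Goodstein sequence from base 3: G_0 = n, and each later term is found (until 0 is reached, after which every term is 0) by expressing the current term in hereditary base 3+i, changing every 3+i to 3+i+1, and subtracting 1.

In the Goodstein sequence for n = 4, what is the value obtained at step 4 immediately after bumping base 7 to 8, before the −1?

G_0 = 4. HB_3(4) = 3 + 1. Bump = 5. G_1 = 4.
G_1 = 4. HB_4(4) = 4. Bump = 5. G_2 = 4.
G_2 = 4. HB_5(4) = 4. Bump = 4. G_3 = 3.
G_3 = 3. HB_6(3) = 3. Bump = 3. G_4 = 2.

2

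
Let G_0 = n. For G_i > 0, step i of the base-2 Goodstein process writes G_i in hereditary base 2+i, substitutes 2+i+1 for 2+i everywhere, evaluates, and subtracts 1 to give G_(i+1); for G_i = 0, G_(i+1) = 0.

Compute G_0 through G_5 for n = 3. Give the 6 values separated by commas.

3, 3, 3, 2, 1, 0

base 2: 3 = 2 + 1; at 3: 3 + 1 = 4; next = 3
base 3: 3 = 3; at 4: 4 = 4; next = 3
base 4: 3 = 3; at 5: 3 = 3; next = 2
base 5: 2 = 2; at 6: 2 = 2; next = 1
base 6: 1 = 1; at 7: 1 = 1; next = 0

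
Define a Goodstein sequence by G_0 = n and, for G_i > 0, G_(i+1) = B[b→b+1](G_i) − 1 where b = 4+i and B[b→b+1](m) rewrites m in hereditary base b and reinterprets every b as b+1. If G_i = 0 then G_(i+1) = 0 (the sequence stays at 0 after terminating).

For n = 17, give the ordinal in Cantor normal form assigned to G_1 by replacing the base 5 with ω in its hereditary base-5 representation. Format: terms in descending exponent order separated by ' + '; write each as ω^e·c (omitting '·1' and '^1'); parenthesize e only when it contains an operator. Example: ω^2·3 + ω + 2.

ω^2

G_0=17  [base 4] 4^2 + 1  →[4↦5]→  5^2 + 1 = 26  −1 ⇒ G_1=25
G_1=25  [base 5] 5^2  →[5↦6]→  6^2 = 36  −1 ⇒ G_2=35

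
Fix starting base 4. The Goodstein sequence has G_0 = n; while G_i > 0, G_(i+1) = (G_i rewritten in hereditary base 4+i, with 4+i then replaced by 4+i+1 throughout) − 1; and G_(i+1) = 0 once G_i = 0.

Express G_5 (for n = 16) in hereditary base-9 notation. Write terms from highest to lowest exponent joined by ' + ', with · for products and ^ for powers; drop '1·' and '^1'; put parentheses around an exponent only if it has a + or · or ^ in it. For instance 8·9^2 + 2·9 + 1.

4·9

step 0: 16 = 4^2; sub 5 for 4: 5^2; = 25; G_1 = 25−1 = 24
step 1: 24 = 4·5 + 4; sub 6 for 5: 4·6 + 4; = 28; G_2 = 28−1 = 27
step 2: 27 = 4·6 + 3; sub 7 for 6: 4·7 + 3; = 31; G_3 = 31−1 = 30
step 3: 30 = 4·7 + 2; sub 8 for 7: 4·8 + 2; = 34; G_4 = 34−1 = 33
step 4: 33 = 4·8 + 1; sub 9 for 8: 4·9 + 1; = 37; G_5 = 37−1 = 36
step 5: 36 = 4·9; sub 10 for 9: 4·10; = 40; G_6 = 40−1 = 39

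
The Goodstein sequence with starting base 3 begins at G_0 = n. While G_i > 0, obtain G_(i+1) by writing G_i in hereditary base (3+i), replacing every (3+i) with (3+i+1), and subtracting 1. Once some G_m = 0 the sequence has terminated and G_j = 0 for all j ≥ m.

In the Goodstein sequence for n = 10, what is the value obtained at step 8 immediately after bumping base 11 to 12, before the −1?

step 0: 10 = 3^2 + 1; sub 4 for 3: 4^2 + 1; = 17; G_1 = 17−1 = 16
step 1: 16 = 4^2; sub 5 for 4: 5^2; = 25; G_2 = 25−1 = 24
step 2: 24 = 4·5 + 4; sub 6 for 5: 4·6 + 4; = 28; G_3 = 28−1 = 27
step 3: 27 = 4·6 + 3; sub 7 for 6: 4·7 + 3; = 31; G_4 = 31−1 = 30
step 4: 30 = 4·7 + 2; sub 8 for 7: 4·8 + 2; = 34; G_5 = 34−1 = 33
step 5: 33 = 4·8 + 1; sub 9 for 8: 4·9 + 1; = 37; G_6 = 37−1 = 36
step 6: 36 = 4·9; sub 10 for 9: 4·10; = 40; G_7 = 40−1 = 39
step 7: 39 = 3·10 + 9; sub 11 for 10: 3·11 + 9; = 42; G_8 = 42−1 = 41

44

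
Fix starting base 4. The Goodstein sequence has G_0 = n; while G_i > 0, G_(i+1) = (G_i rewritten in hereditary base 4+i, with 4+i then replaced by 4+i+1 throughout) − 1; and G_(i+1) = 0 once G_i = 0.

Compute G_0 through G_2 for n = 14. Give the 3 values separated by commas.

step 0: 14 = 3·4 + 2; sub 5 for 4: 3·5 + 2; = 17; G_1 = 17−1 = 16
step 1: 16 = 3·5 + 1; sub 6 for 5: 3·6 + 1; = 19; G_2 = 19−1 = 18

14, 16, 18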